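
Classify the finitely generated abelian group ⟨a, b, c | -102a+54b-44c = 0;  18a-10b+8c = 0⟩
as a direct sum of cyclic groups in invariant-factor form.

Answer: M ≅ ℤ^1 ⊕ ℤ/2 ⊕ ℤ/4

Derivation:
rank_ℚ(R)=2; free=3−2=1
SNF(R) diag = [2, 4] → torsion [2, 4]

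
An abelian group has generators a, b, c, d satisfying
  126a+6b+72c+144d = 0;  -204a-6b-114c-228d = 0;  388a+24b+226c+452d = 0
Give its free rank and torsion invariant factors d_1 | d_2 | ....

Answer: M ≅ ℤ^1 ⊕ ℤ/2 ⊕ ℤ/6 ⊕ ℤ/18

Derivation:
rank_ℚ(R)=3; free=4−3=1
SNF(R) diag = [2, 6, 18] → torsion [2, 6, 18]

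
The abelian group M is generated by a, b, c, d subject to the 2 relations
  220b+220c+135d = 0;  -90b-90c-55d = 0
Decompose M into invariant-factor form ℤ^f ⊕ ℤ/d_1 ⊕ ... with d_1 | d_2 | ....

rank_ℚ(R)=2; free=4−2=2
SNF(R) diag = [5, 10] → torsion [5, 10]

Answer: M ≅ ℤ^2 ⊕ ℤ/5 ⊕ ℤ/10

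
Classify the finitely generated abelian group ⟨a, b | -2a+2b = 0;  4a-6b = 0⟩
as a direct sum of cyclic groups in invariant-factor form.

Answer: M ≅ ℤ/2 ⊕ ℤ/2

Derivation:
rank_ℚ(R)=2; free=2−2=0
SNF(R) diag = [2, 2] → torsion [2, 2]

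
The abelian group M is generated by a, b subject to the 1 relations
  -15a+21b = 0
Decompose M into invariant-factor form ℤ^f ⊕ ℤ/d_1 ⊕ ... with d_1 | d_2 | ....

rank_ℚ(R)=1; free=2−1=1
SNF(R) diag = [3] → torsion [3]

Answer: M ≅ ℤ^1 ⊕ ℤ/3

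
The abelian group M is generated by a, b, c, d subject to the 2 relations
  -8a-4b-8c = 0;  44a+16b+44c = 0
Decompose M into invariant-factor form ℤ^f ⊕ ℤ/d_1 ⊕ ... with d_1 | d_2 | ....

rank_ℚ(R)=2; free=4−2=2
SNF(R) diag = [4, 12] → torsion [4, 12]

Answer: M ≅ ℤ^2 ⊕ ℤ/4 ⊕ ℤ/12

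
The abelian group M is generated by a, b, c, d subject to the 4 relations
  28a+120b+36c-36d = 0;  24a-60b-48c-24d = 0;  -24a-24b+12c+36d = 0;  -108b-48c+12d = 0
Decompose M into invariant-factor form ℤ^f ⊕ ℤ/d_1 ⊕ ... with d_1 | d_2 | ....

rank_ℚ(R)=4; free=4−4=0
SNF(R) diag = [4, 12, 12, 12] → torsion [4, 12, 12, 12]

Answer: M ≅ ℤ/4 ⊕ ℤ/12 ⊕ ℤ/12 ⊕ ℤ/12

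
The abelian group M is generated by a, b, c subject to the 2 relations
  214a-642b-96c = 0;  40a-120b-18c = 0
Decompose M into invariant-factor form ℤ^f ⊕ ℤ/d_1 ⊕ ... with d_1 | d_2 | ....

rank_ℚ(R)=2; free=3−2=1
SNF(R) diag = [2, 6] → torsion [2, 6]

Answer: M ≅ ℤ^1 ⊕ ℤ/2 ⊕ ℤ/6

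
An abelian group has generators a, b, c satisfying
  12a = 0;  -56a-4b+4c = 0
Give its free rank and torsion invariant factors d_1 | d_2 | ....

rank_ℚ(R)=2; free=3−2=1
SNF(R) diag = [4, 12] → torsion [4, 12]

Answer: M ≅ ℤ^1 ⊕ ℤ/4 ⊕ ℤ/12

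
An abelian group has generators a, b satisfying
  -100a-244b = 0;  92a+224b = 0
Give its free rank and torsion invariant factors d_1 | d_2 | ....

Answer: M ≅ ℤ/4 ⊕ ℤ/12

Derivation:
rank_ℚ(R)=2; free=2−2=0
SNF(R) diag = [4, 12] → torsion [4, 12]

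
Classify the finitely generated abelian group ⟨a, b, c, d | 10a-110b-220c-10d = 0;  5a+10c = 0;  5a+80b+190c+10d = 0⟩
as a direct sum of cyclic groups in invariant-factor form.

rank_ℚ(R)=3; free=4−3=1
SNF(R) diag = [5, 10, 30] → torsion [5, 10, 30]

Answer: M ≅ ℤ^1 ⊕ ℤ/5 ⊕ ℤ/10 ⊕ ℤ/30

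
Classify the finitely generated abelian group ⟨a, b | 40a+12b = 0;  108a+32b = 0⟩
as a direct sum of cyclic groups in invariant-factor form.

Answer: M ≅ ℤ/4 ⊕ ℤ/4

Derivation:
rank_ℚ(R)=2; free=2−2=0
SNF(R) diag = [4, 4] → torsion [4, 4]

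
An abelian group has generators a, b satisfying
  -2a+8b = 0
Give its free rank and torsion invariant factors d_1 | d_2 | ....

Answer: M ≅ ℤ^1 ⊕ ℤ/2

Derivation:
rank_ℚ(R)=1; free=2−1=1
SNF(R) diag = [2] → torsion [2]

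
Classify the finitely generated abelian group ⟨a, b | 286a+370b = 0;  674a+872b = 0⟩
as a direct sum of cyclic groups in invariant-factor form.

rank_ℚ(R)=2; free=2−2=0
SNF(R) diag = [2, 6] → torsion [2, 6]

Answer: M ≅ ℤ/2 ⊕ ℤ/6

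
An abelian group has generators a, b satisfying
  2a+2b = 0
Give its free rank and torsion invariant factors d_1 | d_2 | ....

rank_ℚ(R)=1; free=2−1=1
SNF(R) diag = [2] → torsion [2]

Answer: M ≅ ℤ^1 ⊕ ℤ/2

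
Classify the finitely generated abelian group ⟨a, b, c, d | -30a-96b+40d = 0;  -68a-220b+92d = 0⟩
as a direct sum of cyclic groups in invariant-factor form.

rank_ℚ(R)=2; free=4−2=2
SNF(R) diag = [2, 4] → torsion [2, 4]

Answer: M ≅ ℤ^2 ⊕ ℤ/2 ⊕ ℤ/4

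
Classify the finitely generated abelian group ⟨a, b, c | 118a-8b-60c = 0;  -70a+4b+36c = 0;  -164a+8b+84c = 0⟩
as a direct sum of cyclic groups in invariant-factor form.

rank_ℚ(R)=3; free=3−3=0
SNF(R) diag = [2, 4, 12] → torsion [2, 4, 12]

Answer: M ≅ ℤ/2 ⊕ ℤ/4 ⊕ ℤ/12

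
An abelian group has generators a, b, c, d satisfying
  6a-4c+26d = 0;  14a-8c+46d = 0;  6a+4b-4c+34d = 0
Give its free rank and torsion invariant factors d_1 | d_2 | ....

Answer: M ≅ ℤ^1 ⊕ ℤ/2 ⊕ ℤ/4 ⊕ ℤ/4

Derivation:
rank_ℚ(R)=3; free=4−3=1
SNF(R) diag = [2, 4, 4] → torsion [2, 4, 4]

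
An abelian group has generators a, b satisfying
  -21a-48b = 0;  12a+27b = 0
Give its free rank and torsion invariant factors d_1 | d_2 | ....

Answer: M ≅ ℤ/3 ⊕ ℤ/3

Derivation:
rank_ℚ(R)=2; free=2−2=0
SNF(R) diag = [3, 3] → torsion [3, 3]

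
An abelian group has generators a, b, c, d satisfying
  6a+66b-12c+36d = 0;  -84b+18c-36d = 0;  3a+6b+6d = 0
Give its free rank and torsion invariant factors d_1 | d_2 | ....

Answer: M ≅ ℤ^1 ⊕ ℤ/3 ⊕ ℤ/6 ⊕ ℤ/6

Derivation:
rank_ℚ(R)=3; free=4−3=1
SNF(R) diag = [3, 6, 6] → torsion [3, 6, 6]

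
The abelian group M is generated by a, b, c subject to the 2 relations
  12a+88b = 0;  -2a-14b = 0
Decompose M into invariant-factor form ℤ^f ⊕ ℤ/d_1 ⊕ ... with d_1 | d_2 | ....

Answer: M ≅ ℤ^1 ⊕ ℤ/2 ⊕ ℤ/4

Derivation:
rank_ℚ(R)=2; free=3−2=1
SNF(R) diag = [2, 4] → torsion [2, 4]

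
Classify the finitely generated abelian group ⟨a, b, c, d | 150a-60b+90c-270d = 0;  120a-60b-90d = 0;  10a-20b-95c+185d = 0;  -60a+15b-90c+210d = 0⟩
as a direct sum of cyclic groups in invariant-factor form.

Answer: M ≅ ℤ/5 ⊕ ℤ/15 ⊕ ℤ/30 ⊕ ℤ/30

Derivation:
rank_ℚ(R)=4; free=4−4=0
SNF(R) diag = [5, 15, 30, 30] → torsion [5, 15, 30, 30]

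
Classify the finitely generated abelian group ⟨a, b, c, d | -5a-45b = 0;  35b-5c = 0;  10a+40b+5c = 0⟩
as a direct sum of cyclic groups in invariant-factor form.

rank_ℚ(R)=3; free=4−3=1
SNF(R) diag = [5, 5, 15] → torsion [5, 5, 15]

Answer: M ≅ ℤ^1 ⊕ ℤ/5 ⊕ ℤ/5 ⊕ ℤ/15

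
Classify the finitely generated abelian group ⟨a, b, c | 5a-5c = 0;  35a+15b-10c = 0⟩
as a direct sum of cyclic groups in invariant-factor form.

Answer: M ≅ ℤ^1 ⊕ ℤ/5 ⊕ ℤ/5

Derivation:
rank_ℚ(R)=2; free=3−2=1
SNF(R) diag = [5, 5] → torsion [5, 5]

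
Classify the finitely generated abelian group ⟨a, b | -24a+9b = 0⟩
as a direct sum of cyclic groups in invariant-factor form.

Answer: M ≅ ℤ^1 ⊕ ℤ/3

Derivation:
rank_ℚ(R)=1; free=2−1=1
SNF(R) diag = [3] → torsion [3]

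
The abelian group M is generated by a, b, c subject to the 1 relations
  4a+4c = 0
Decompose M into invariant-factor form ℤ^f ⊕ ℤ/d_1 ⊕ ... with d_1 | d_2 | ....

Answer: M ≅ ℤ^2 ⊕ ℤ/4

Derivation:
rank_ℚ(R)=1; free=3−1=2
SNF(R) diag = [4] → torsion [4]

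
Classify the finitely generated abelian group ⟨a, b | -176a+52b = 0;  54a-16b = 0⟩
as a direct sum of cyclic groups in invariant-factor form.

rank_ℚ(R)=2; free=2−2=0
SNF(R) diag = [2, 4] → torsion [2, 4]

Answer: M ≅ ℤ/2 ⊕ ℤ/4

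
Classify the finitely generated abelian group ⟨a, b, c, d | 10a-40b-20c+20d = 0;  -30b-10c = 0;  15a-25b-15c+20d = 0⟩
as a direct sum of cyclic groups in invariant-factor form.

Answer: M ≅ ℤ^1 ⊕ ℤ/5 ⊕ ℤ/10 ⊕ ℤ/20

Derivation:
rank_ℚ(R)=3; free=4−3=1
SNF(R) diag = [5, 10, 20] → torsion [5, 10, 20]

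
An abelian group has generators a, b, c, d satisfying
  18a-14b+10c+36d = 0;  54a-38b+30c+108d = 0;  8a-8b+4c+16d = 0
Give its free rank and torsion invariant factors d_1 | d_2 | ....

Answer: M ≅ ℤ^1 ⊕ ℤ/2 ⊕ ℤ/4 ⊕ ℤ/4

Derivation:
rank_ℚ(R)=3; free=4−3=1
SNF(R) diag = [2, 4, 4] → torsion [2, 4, 4]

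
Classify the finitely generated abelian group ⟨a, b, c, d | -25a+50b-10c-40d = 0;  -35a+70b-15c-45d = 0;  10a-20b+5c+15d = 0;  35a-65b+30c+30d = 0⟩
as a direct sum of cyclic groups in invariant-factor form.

Answer: M ≅ ℤ/5 ⊕ ℤ/5 ⊕ ℤ/5 ⊕ ℤ/10

Derivation:
rank_ℚ(R)=4; free=4−4=0
SNF(R) diag = [5, 5, 5, 10] → torsion [5, 5, 5, 10]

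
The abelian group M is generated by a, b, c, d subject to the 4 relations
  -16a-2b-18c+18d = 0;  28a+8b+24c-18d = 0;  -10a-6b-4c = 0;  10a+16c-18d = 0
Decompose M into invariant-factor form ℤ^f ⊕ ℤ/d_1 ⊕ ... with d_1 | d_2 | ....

rank_ℚ(R)=4; free=4−4=0
SNF(R) diag = [2, 2, 6, 18] → torsion [2, 2, 6, 18]

Answer: M ≅ ℤ/2 ⊕ ℤ/2 ⊕ ℤ/6 ⊕ ℤ/18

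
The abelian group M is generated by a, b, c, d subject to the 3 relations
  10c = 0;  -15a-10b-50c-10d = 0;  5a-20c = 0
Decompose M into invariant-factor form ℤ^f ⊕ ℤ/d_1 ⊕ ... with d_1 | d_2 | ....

Answer: M ≅ ℤ^1 ⊕ ℤ/5 ⊕ ℤ/10 ⊕ ℤ/10

Derivation:
rank_ℚ(R)=3; free=4−3=1
SNF(R) diag = [5, 10, 10] → torsion [5, 10, 10]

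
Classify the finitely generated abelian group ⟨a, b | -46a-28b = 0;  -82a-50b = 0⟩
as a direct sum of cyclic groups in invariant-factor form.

rank_ℚ(R)=2; free=2−2=0
SNF(R) diag = [2, 2] → torsion [2, 2]

Answer: M ≅ ℤ/2 ⊕ ℤ/2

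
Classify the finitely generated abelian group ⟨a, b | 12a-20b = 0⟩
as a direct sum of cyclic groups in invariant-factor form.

rank_ℚ(R)=1; free=2−1=1
SNF(R) diag = [4] → torsion [4]

Answer: M ≅ ℤ^1 ⊕ ℤ/4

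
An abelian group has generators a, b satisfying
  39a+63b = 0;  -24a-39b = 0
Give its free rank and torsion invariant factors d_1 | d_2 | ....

rank_ℚ(R)=2; free=2−2=0
SNF(R) diag = [3, 3] → torsion [3, 3]

Answer: M ≅ ℤ/3 ⊕ ℤ/3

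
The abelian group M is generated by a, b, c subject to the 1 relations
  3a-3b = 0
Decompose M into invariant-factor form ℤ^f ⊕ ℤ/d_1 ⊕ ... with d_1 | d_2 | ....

Answer: M ≅ ℤ^2 ⊕ ℤ/3

Derivation:
rank_ℚ(R)=1; free=3−1=2
SNF(R) diag = [3] → torsion [3]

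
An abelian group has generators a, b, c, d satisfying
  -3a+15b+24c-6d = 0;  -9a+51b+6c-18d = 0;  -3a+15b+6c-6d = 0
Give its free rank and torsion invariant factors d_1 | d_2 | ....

rank_ℚ(R)=3; free=4−3=1
SNF(R) diag = [3, 6, 18] → torsion [3, 6, 18]

Answer: M ≅ ℤ^1 ⊕ ℤ/3 ⊕ ℤ/6 ⊕ ℤ/18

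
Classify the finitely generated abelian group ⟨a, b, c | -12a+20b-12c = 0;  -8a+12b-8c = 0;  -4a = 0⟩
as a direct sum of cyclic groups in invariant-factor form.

rank_ℚ(R)=3; free=3−3=0
SNF(R) diag = [4, 4, 4] → torsion [4, 4, 4]

Answer: M ≅ ℤ/4 ⊕ ℤ/4 ⊕ ℤ/4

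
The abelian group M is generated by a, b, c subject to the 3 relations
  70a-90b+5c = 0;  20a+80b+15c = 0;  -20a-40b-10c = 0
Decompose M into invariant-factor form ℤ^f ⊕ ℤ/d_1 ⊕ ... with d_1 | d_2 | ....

Answer: M ≅ ℤ/5 ⊕ ℤ/10 ⊕ ℤ/20

Derivation:
rank_ℚ(R)=3; free=3−3=0
SNF(R) diag = [5, 10, 20] → torsion [5, 10, 20]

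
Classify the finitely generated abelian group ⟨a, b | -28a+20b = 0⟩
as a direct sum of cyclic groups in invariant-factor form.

rank_ℚ(R)=1; free=2−1=1
SNF(R) diag = [4] → torsion [4]

Answer: M ≅ ℤ^1 ⊕ ℤ/4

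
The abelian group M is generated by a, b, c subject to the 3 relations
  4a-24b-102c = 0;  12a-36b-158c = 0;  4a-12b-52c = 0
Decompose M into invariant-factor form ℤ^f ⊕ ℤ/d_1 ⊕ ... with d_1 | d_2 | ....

rank_ℚ(R)=3; free=3−3=0
SNF(R) diag = [2, 4, 12] → torsion [2, 4, 12]

Answer: M ≅ ℤ/2 ⊕ ℤ/4 ⊕ ℤ/12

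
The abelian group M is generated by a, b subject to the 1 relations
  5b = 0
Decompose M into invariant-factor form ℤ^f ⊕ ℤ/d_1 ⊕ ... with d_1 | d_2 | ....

Answer: M ≅ ℤ^1 ⊕ ℤ/5

Derivation:
rank_ℚ(R)=1; free=2−1=1
SNF(R) diag = [5] → torsion [5]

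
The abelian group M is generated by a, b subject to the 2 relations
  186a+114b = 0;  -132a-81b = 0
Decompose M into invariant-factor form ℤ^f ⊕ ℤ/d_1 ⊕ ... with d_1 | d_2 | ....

rank_ℚ(R)=2; free=2−2=0
SNF(R) diag = [3, 6] → torsion [3, 6]

Answer: M ≅ ℤ/3 ⊕ ℤ/6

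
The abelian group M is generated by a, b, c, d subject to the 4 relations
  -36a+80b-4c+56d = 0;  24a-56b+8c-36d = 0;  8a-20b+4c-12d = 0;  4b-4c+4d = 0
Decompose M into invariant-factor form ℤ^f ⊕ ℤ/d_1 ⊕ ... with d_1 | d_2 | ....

Answer: M ≅ ℤ/4 ⊕ ℤ/4 ⊕ ℤ/4 ⊕ ℤ/8

Derivation:
rank_ℚ(R)=4; free=4−4=0
SNF(R) diag = [4, 4, 4, 8] → torsion [4, 4, 4, 8]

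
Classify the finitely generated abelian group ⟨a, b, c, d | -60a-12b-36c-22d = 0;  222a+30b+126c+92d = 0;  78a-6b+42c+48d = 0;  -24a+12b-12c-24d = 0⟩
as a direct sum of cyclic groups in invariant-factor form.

Answer: M ≅ ℤ/2 ⊕ ℤ/6 ⊕ ℤ/12 ⊕ ℤ/24

Derivation:
rank_ℚ(R)=4; free=4−4=0
SNF(R) diag = [2, 6, 12, 24] → torsion [2, 6, 12, 24]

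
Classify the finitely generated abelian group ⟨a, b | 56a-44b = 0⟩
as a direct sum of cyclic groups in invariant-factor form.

rank_ℚ(R)=1; free=2−1=1
SNF(R) diag = [4] → torsion [4]

Answer: M ≅ ℤ^1 ⊕ ℤ/4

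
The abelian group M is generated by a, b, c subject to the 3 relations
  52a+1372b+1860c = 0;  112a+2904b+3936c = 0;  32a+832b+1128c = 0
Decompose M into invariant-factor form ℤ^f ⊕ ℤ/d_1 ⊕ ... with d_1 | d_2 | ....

rank_ℚ(R)=3; free=3−3=0
SNF(R) diag = [4, 8, 24] → torsion [4, 8, 24]

Answer: M ≅ ℤ/4 ⊕ ℤ/8 ⊕ ℤ/24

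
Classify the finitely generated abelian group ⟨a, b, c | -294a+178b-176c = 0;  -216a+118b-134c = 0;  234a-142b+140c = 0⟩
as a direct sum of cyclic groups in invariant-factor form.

Answer: M ≅ ℤ/2 ⊕ ℤ/6 ⊕ ℤ/12

Derivation:
rank_ℚ(R)=3; free=3−3=0
SNF(R) diag = [2, 6, 12] → torsion [2, 6, 12]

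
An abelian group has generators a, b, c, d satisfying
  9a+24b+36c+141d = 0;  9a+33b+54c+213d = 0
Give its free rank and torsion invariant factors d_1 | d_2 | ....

rank_ℚ(R)=2; free=4−2=2
SNF(R) diag = [3, 9] → torsion [3, 9]

Answer: M ≅ ℤ^2 ⊕ ℤ/3 ⊕ ℤ/9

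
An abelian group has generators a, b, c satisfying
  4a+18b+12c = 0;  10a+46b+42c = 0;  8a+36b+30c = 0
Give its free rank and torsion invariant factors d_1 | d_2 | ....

rank_ℚ(R)=3; free=3−3=0
SNF(R) diag = [2, 2, 6] → torsion [2, 2, 6]

Answer: M ≅ ℤ/2 ⊕ ℤ/2 ⊕ ℤ/6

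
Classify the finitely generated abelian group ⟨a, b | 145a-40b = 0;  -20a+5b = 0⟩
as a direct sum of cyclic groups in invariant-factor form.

rank_ℚ(R)=2; free=2−2=0
SNF(R) diag = [5, 15] → torsion [5, 15]

Answer: M ≅ ℤ/5 ⊕ ℤ/15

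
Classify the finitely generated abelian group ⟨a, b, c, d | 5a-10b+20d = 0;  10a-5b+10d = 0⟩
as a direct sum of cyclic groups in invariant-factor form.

Answer: M ≅ ℤ^2 ⊕ ℤ/5 ⊕ ℤ/15

Derivation:
rank_ℚ(R)=2; free=4−2=2
SNF(R) diag = [5, 15] → torsion [5, 15]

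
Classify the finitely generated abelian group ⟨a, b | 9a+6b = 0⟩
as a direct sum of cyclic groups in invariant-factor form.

rank_ℚ(R)=1; free=2−1=1
SNF(R) diag = [3] → torsion [3]

Answer: M ≅ ℤ^1 ⊕ ℤ/3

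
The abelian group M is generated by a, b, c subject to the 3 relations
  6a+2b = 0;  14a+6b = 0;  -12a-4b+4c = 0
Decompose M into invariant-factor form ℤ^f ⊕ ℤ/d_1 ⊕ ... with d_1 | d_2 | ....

Answer: M ≅ ℤ/2 ⊕ ℤ/4 ⊕ ℤ/4

Derivation:
rank_ℚ(R)=3; free=3−3=0
SNF(R) diag = [2, 4, 4] → torsion [2, 4, 4]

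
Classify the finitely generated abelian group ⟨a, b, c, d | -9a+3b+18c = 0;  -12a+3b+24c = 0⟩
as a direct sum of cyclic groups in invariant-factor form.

Answer: M ≅ ℤ^2 ⊕ ℤ/3 ⊕ ℤ/3

Derivation:
rank_ℚ(R)=2; free=4−2=2
SNF(R) diag = [3, 3] → torsion [3, 3]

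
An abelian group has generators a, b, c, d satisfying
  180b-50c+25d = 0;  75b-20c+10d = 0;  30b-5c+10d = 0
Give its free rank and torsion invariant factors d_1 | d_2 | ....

rank_ℚ(R)=3; free=4−3=1
SNF(R) diag = [5, 15, 15] → torsion [5, 15, 15]

Answer: M ≅ ℤ^1 ⊕ ℤ/5 ⊕ ℤ/15 ⊕ ℤ/15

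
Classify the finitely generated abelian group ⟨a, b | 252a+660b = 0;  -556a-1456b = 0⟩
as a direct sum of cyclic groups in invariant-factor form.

rank_ℚ(R)=2; free=2−2=0
SNF(R) diag = [4, 12] → torsion [4, 12]

Answer: M ≅ ℤ/4 ⊕ ℤ/12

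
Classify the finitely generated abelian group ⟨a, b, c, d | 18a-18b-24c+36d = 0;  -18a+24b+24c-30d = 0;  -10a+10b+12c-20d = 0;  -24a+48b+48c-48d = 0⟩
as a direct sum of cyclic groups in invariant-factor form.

rank_ℚ(R)=4; free=4−4=0
SNF(R) diag = [2, 6, 12, 24] → torsion [2, 6, 12, 24]

Answer: M ≅ ℤ/2 ⊕ ℤ/6 ⊕ ℤ/12 ⊕ ℤ/24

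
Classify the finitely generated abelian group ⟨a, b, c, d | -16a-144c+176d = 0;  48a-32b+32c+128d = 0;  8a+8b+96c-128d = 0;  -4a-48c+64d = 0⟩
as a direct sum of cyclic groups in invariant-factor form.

Answer: M ≅ ℤ/4 ⊕ ℤ/8 ⊕ ℤ/16 ⊕ ℤ/32

Derivation:
rank_ℚ(R)=4; free=4−4=0
SNF(R) diag = [4, 8, 16, 32] → torsion [4, 8, 16, 32]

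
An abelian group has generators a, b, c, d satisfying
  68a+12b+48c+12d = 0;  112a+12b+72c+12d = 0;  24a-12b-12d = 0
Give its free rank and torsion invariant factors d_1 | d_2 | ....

Answer: M ≅ ℤ^1 ⊕ ℤ/4 ⊕ ℤ/12 ⊕ ℤ/24

Derivation:
rank_ℚ(R)=3; free=4−3=1
SNF(R) diag = [4, 12, 24] → torsion [4, 12, 24]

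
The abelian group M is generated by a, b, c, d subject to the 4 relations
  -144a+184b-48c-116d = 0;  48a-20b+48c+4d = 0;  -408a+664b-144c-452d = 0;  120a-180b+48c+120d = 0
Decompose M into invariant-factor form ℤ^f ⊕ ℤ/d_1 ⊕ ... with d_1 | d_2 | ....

Answer: M ≅ ℤ/4 ⊕ ℤ/12 ⊕ ℤ/24 ⊕ ℤ/48

Derivation:
rank_ℚ(R)=4; free=4−4=0
SNF(R) diag = [4, 12, 24, 48] → torsion [4, 12, 24, 48]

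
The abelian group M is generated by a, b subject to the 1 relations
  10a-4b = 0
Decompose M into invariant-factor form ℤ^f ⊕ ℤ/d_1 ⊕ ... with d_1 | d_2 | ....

rank_ℚ(R)=1; free=2−1=1
SNF(R) diag = [2] → torsion [2]

Answer: M ≅ ℤ^1 ⊕ ℤ/2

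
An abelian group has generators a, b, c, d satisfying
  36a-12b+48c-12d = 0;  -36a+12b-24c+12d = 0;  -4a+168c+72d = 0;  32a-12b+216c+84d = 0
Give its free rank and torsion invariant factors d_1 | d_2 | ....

rank_ℚ(R)=4; free=4−4=0
SNF(R) diag = [4, 12, 24, 24] → torsion [4, 12, 24, 24]

Answer: M ≅ ℤ/4 ⊕ ℤ/12 ⊕ ℤ/24 ⊕ ℤ/24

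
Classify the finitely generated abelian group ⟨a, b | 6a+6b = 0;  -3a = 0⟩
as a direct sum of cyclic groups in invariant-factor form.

rank_ℚ(R)=2; free=2−2=0
SNF(R) diag = [3, 6] → torsion [3, 6]

Answer: M ≅ ℤ/3 ⊕ ℤ/6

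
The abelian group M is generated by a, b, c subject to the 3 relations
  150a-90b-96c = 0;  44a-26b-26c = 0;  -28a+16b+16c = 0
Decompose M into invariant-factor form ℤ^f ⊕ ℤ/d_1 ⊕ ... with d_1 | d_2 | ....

rank_ℚ(R)=3; free=3−3=0
SNF(R) diag = [2, 6, 12] → torsion [2, 6, 12]

Answer: M ≅ ℤ/2 ⊕ ℤ/6 ⊕ ℤ/12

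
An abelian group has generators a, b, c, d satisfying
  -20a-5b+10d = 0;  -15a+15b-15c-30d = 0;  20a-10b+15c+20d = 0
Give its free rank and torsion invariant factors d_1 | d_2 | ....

Answer: M ≅ ℤ^1 ⊕ ℤ/5 ⊕ ℤ/15 ⊕ ℤ/15

Derivation:
rank_ℚ(R)=3; free=4−3=1
SNF(R) diag = [5, 15, 15] → torsion [5, 15, 15]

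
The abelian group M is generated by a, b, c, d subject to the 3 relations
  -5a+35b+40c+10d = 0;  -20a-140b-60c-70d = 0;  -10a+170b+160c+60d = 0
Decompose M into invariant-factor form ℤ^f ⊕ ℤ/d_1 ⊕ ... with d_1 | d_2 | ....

rank_ℚ(R)=3; free=4−3=1
SNF(R) diag = [5, 10, 20] → torsion [5, 10, 20]

Answer: M ≅ ℤ^1 ⊕ ℤ/5 ⊕ ℤ/10 ⊕ ℤ/20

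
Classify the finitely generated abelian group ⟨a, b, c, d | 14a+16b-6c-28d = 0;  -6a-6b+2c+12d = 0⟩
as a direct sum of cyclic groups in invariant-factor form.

Answer: M ≅ ℤ^2 ⊕ ℤ/2 ⊕ ℤ/2

Derivation:
rank_ℚ(R)=2; free=4−2=2
SNF(R) diag = [2, 2] → torsion [2, 2]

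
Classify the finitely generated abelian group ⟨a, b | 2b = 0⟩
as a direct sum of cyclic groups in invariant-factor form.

Answer: M ≅ ℤ^1 ⊕ ℤ/2

Derivation:
rank_ℚ(R)=1; free=2−1=1
SNF(R) diag = [2] → torsion [2]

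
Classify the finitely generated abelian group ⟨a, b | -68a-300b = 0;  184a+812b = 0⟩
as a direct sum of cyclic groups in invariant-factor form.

Answer: M ≅ ℤ/4 ⊕ ℤ/4

Derivation:
rank_ℚ(R)=2; free=2−2=0
SNF(R) diag = [4, 4] → torsion [4, 4]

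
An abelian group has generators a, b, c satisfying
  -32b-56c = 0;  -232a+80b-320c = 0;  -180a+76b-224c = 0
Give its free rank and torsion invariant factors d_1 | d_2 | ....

Answer: M ≅ ℤ/4 ⊕ ℤ/8 ⊕ ℤ/24

Derivation:
rank_ℚ(R)=3; free=3−3=0
SNF(R) diag = [4, 8, 24] → torsion [4, 8, 24]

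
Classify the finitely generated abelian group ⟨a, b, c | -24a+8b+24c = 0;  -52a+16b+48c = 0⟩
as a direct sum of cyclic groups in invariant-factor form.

rank_ℚ(R)=2; free=3−2=1
SNF(R) diag = [4, 8] → torsion [4, 8]

Answer: M ≅ ℤ^1 ⊕ ℤ/4 ⊕ ℤ/8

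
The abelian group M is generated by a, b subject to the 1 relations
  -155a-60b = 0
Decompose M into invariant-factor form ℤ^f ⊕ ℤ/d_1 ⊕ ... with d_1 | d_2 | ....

rank_ℚ(R)=1; free=2−1=1
SNF(R) diag = [5] → torsion [5]

Answer: M ≅ ℤ^1 ⊕ ℤ/5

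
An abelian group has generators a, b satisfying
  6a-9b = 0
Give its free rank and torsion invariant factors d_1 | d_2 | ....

rank_ℚ(R)=1; free=2−1=1
SNF(R) diag = [3] → torsion [3]

Answer: M ≅ ℤ^1 ⊕ ℤ/3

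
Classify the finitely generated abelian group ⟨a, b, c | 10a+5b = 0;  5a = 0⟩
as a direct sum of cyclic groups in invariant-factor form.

rank_ℚ(R)=2; free=3−2=1
SNF(R) diag = [5, 5] → torsion [5, 5]

Answer: M ≅ ℤ^1 ⊕ ℤ/5 ⊕ ℤ/5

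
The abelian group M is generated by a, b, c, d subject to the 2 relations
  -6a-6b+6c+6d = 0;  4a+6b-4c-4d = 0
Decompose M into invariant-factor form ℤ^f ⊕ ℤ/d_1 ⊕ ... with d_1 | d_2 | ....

Answer: M ≅ ℤ^2 ⊕ ℤ/2 ⊕ ℤ/6

Derivation:
rank_ℚ(R)=2; free=4−2=2
SNF(R) diag = [2, 6] → torsion [2, 6]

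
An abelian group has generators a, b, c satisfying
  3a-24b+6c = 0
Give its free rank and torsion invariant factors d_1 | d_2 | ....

rank_ℚ(R)=1; free=3−1=2
SNF(R) diag = [3] → torsion [3]

Answer: M ≅ ℤ^2 ⊕ ℤ/3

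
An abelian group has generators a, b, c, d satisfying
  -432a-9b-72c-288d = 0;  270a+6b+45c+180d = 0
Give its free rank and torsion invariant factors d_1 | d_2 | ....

rank_ℚ(R)=2; free=4−2=2
SNF(R) diag = [3, 9] → torsion [3, 9]

Answer: M ≅ ℤ^2 ⊕ ℤ/3 ⊕ ℤ/9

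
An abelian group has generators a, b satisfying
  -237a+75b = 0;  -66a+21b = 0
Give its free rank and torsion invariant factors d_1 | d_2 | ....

Answer: M ≅ ℤ/3 ⊕ ℤ/9

Derivation:
rank_ℚ(R)=2; free=2−2=0
SNF(R) diag = [3, 9] → torsion [3, 9]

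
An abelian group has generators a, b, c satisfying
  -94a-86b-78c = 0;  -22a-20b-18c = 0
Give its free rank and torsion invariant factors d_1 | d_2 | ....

Answer: M ≅ ℤ^1 ⊕ ℤ/2 ⊕ ℤ/6

Derivation:
rank_ℚ(R)=2; free=3−2=1
SNF(R) diag = [2, 6] → torsion [2, 6]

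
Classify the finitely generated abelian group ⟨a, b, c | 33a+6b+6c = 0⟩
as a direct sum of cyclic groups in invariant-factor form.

rank_ℚ(R)=1; free=3−1=2
SNF(R) diag = [3] → torsion [3]

Answer: M ≅ ℤ^2 ⊕ ℤ/3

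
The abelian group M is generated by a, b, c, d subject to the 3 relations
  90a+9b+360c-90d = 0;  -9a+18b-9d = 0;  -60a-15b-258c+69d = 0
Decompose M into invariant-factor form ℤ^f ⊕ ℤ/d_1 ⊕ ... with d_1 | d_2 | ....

Answer: M ≅ ℤ^1 ⊕ ℤ/3 ⊕ ℤ/9 ⊕ ℤ/27

Derivation:
rank_ℚ(R)=3; free=4−3=1
SNF(R) diag = [3, 9, 27] → torsion [3, 9, 27]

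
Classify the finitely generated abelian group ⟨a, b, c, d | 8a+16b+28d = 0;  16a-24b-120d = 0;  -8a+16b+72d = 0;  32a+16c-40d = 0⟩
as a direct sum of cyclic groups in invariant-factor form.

Answer: M ≅ ℤ/4 ⊕ ℤ/8 ⊕ ℤ/8 ⊕ ℤ/16

Derivation:
rank_ℚ(R)=4; free=4−4=0
SNF(R) diag = [4, 8, 8, 16] → torsion [4, 8, 8, 16]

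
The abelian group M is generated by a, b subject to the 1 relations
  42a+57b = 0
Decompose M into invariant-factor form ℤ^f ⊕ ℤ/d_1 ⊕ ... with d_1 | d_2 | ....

Answer: M ≅ ℤ^1 ⊕ ℤ/3

Derivation:
rank_ℚ(R)=1; free=2−1=1
SNF(R) diag = [3] → torsion [3]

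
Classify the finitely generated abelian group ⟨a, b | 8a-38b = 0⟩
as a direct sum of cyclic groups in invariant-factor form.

Answer: M ≅ ℤ^1 ⊕ ℤ/2

Derivation:
rank_ℚ(R)=1; free=2−1=1
SNF(R) diag = [2] → torsion [2]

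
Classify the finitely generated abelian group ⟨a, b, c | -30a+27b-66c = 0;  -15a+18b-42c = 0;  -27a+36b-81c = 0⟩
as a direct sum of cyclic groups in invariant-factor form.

Answer: M ≅ ℤ/3 ⊕ ℤ/9 ⊕ ℤ/9

Derivation:
rank_ℚ(R)=3; free=3−3=0
SNF(R) diag = [3, 9, 9] → torsion [3, 9, 9]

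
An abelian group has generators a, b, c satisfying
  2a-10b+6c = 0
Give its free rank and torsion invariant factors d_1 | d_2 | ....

Answer: M ≅ ℤ^2 ⊕ ℤ/2

Derivation:
rank_ℚ(R)=1; free=3−1=2
SNF(R) diag = [2] → torsion [2]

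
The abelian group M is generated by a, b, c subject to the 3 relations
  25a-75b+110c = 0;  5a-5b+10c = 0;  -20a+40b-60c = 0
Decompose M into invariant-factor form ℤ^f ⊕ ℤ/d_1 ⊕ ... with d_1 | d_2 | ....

Answer: M ≅ ℤ/5 ⊕ ℤ/10 ⊕ ℤ/20

Derivation:
rank_ℚ(R)=3; free=3−3=0
SNF(R) diag = [5, 10, 20] → torsion [5, 10, 20]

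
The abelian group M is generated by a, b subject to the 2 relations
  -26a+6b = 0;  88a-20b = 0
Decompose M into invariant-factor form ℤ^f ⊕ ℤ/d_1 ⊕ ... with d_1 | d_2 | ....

rank_ℚ(R)=2; free=2−2=0
SNF(R) diag = [2, 4] → torsion [2, 4]

Answer: M ≅ ℤ/2 ⊕ ℤ/4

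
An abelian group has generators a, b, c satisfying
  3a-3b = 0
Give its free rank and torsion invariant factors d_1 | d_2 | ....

Answer: M ≅ ℤ^2 ⊕ ℤ/3

Derivation:
rank_ℚ(R)=1; free=3−1=2
SNF(R) diag = [3] → torsion [3]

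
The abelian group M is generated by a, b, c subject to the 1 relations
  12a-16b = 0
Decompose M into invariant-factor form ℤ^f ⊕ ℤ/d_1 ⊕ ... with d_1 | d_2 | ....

Answer: M ≅ ℤ^2 ⊕ ℤ/4

Derivation:
rank_ℚ(R)=1; free=3−1=2
SNF(R) diag = [4] → torsion [4]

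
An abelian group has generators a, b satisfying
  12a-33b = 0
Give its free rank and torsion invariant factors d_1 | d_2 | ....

rank_ℚ(R)=1; free=2−1=1
SNF(R) diag = [3] → torsion [3]

Answer: M ≅ ℤ^1 ⊕ ℤ/3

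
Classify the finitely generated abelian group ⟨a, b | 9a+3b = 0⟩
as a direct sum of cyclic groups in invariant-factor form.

Answer: M ≅ ℤ^1 ⊕ ℤ/3

Derivation:
rank_ℚ(R)=1; free=2−1=1
SNF(R) diag = [3] → torsion [3]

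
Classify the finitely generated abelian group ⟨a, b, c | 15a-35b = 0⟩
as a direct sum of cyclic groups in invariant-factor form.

rank_ℚ(R)=1; free=3−1=2
SNF(R) diag = [5] → torsion [5]

Answer: M ≅ ℤ^2 ⊕ ℤ/5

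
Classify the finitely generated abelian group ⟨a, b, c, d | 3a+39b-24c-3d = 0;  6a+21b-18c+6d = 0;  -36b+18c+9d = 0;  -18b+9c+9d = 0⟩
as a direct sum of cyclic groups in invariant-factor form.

Answer: M ≅ ℤ/3 ⊕ ℤ/3 ⊕ ℤ/9 ⊕ ℤ/9

Derivation:
rank_ℚ(R)=4; free=4−4=0
SNF(R) diag = [3, 3, 9, 9] → torsion [3, 3, 9, 9]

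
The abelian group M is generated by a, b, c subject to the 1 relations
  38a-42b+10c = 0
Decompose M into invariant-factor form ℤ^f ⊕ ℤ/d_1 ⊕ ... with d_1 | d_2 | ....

Answer: M ≅ ℤ^2 ⊕ ℤ/2

Derivation:
rank_ℚ(R)=1; free=3−1=2
SNF(R) diag = [2] → torsion [2]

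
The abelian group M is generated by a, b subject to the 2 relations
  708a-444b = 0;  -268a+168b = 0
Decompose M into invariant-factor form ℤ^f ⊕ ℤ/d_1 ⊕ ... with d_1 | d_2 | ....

rank_ℚ(R)=2; free=2−2=0
SNF(R) diag = [4, 12] → torsion [4, 12]

Answer: M ≅ ℤ/4 ⊕ ℤ/12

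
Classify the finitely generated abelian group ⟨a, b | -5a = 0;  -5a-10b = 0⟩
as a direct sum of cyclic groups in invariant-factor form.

Answer: M ≅ ℤ/5 ⊕ ℤ/10

Derivation:
rank_ℚ(R)=2; free=2−2=0
SNF(R) diag = [5, 10] → torsion [5, 10]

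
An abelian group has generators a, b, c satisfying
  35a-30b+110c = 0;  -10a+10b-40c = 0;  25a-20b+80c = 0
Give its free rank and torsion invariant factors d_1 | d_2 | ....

rank_ℚ(R)=3; free=3−3=0
SNF(R) diag = [5, 10, 10] → torsion [5, 10, 10]

Answer: M ≅ ℤ/5 ⊕ ℤ/10 ⊕ ℤ/10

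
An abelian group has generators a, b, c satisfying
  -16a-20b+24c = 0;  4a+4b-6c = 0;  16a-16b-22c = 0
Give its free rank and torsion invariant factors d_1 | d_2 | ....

rank_ℚ(R)=3; free=3−3=0
SNF(R) diag = [2, 4, 4] → torsion [2, 4, 4]

Answer: M ≅ ℤ/2 ⊕ ℤ/4 ⊕ ℤ/4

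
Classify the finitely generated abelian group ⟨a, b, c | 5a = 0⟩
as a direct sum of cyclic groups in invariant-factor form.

rank_ℚ(R)=1; free=3−1=2
SNF(R) diag = [5] → torsion [5]

Answer: M ≅ ℤ^2 ⊕ ℤ/5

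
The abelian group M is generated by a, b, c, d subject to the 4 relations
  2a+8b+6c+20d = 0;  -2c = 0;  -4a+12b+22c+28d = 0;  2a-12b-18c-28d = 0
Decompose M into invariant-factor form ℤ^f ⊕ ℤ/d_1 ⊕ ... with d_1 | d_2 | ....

rank_ℚ(R)=4; free=4−4=0
SNF(R) diag = [2, 2, 4, 4] → torsion [2, 2, 4, 4]

Answer: M ≅ ℤ/2 ⊕ ℤ/2 ⊕ ℤ/4 ⊕ ℤ/4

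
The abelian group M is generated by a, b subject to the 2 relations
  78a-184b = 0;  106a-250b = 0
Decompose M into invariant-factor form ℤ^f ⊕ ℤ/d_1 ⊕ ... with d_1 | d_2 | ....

rank_ℚ(R)=2; free=2−2=0
SNF(R) diag = [2, 2] → torsion [2, 2]

Answer: M ≅ ℤ/2 ⊕ ℤ/2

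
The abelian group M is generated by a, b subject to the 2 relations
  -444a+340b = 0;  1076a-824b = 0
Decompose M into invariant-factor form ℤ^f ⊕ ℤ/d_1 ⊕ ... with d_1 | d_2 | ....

rank_ℚ(R)=2; free=2−2=0
SNF(R) diag = [4, 4] → torsion [4, 4]

Answer: M ≅ ℤ/4 ⊕ ℤ/4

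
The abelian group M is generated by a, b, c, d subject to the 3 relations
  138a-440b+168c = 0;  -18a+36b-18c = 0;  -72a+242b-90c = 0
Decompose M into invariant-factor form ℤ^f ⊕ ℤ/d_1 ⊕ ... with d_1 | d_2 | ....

rank_ℚ(R)=3; free=4−3=1
SNF(R) diag = [2, 6, 18] → torsion [2, 6, 18]

Answer: M ≅ ℤ^1 ⊕ ℤ/2 ⊕ ℤ/6 ⊕ ℤ/18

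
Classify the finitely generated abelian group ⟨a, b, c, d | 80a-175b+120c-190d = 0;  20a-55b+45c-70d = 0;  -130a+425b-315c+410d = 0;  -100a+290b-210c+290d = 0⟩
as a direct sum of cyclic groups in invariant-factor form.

rank_ℚ(R)=4; free=4−4=0
SNF(R) diag = [5, 15, 30, 90] → torsion [5, 15, 30, 90]

Answer: M ≅ ℤ/5 ⊕ ℤ/15 ⊕ ℤ/30 ⊕ ℤ/90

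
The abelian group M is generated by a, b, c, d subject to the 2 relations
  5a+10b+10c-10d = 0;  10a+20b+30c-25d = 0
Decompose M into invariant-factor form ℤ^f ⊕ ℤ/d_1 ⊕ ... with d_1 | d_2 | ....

rank_ℚ(R)=2; free=4−2=2
SNF(R) diag = [5, 5] → torsion [5, 5]

Answer: M ≅ ℤ^2 ⊕ ℤ/5 ⊕ ℤ/5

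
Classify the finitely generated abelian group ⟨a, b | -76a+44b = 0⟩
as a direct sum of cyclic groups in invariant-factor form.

rank_ℚ(R)=1; free=2−1=1
SNF(R) diag = [4] → torsion [4]

Answer: M ≅ ℤ^1 ⊕ ℤ/4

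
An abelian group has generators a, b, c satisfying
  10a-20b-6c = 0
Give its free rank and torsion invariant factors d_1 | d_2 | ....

Answer: M ≅ ℤ^2 ⊕ ℤ/2

Derivation:
rank_ℚ(R)=1; free=3−1=2
SNF(R) diag = [2] → torsion [2]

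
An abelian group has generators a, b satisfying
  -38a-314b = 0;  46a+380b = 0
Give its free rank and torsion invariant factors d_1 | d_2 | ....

Answer: M ≅ ℤ/2 ⊕ ℤ/2

Derivation:
rank_ℚ(R)=2; free=2−2=0
SNF(R) diag = [2, 2] → torsion [2, 2]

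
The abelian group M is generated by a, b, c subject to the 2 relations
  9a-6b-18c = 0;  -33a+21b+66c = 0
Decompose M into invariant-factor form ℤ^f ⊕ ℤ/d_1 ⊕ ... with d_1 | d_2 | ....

Answer: M ≅ ℤ^1 ⊕ ℤ/3 ⊕ ℤ/3

Derivation:
rank_ℚ(R)=2; free=3−2=1
SNF(R) diag = [3, 3] → torsion [3, 3]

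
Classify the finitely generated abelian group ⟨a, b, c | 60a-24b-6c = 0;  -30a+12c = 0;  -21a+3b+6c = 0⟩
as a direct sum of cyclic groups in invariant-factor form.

Answer: M ≅ ℤ/3 ⊕ ℤ/6 ⊕ ℤ/6

Derivation:
rank_ℚ(R)=3; free=3−3=0
SNF(R) diag = [3, 6, 6] → torsion [3, 6, 6]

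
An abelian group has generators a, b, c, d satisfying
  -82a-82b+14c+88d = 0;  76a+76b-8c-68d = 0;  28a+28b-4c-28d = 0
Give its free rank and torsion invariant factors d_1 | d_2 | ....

Answer: M ≅ ℤ^1 ⊕ ℤ/2 ⊕ ℤ/4 ⊕ ℤ/4

Derivation:
rank_ℚ(R)=3; free=4−3=1
SNF(R) diag = [2, 4, 4] → torsion [2, 4, 4]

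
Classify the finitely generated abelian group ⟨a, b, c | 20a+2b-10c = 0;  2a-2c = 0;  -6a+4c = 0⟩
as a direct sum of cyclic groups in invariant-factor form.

Answer: M ≅ ℤ/2 ⊕ ℤ/2 ⊕ ℤ/2

Derivation:
rank_ℚ(R)=3; free=3−3=0
SNF(R) diag = [2, 2, 2] → torsion [2, 2, 2]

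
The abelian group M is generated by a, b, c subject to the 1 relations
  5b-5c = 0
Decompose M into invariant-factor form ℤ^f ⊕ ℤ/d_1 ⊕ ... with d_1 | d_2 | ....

rank_ℚ(R)=1; free=3−1=2
SNF(R) diag = [5] → torsion [5]

Answer: M ≅ ℤ^2 ⊕ ℤ/5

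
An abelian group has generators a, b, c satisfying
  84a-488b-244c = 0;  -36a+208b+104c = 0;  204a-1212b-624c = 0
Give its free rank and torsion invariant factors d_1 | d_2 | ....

rank_ℚ(R)=3; free=3−3=0
SNF(R) diag = [4, 12, 36] → torsion [4, 12, 36]

Answer: M ≅ ℤ/4 ⊕ ℤ/12 ⊕ ℤ/36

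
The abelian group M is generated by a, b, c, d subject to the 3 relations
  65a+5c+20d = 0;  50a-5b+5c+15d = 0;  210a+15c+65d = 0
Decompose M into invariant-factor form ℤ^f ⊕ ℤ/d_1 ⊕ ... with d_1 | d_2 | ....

rank_ℚ(R)=3; free=4−3=1
SNF(R) diag = [5, 5, 5] → torsion [5, 5, 5]

Answer: M ≅ ℤ^1 ⊕ ℤ/5 ⊕ ℤ/5 ⊕ ℤ/5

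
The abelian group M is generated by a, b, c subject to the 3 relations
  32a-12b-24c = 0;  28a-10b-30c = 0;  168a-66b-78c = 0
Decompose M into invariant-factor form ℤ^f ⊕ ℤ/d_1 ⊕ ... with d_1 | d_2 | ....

rank_ℚ(R)=3; free=3−3=0
SNF(R) diag = [2, 4, 12] → torsion [2, 4, 12]

Answer: M ≅ ℤ/2 ⊕ ℤ/4 ⊕ ℤ/12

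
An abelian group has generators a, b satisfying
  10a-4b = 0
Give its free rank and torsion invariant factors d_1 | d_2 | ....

Answer: M ≅ ℤ^1 ⊕ ℤ/2

Derivation:
rank_ℚ(R)=1; free=2−1=1
SNF(R) diag = [2] → torsion [2]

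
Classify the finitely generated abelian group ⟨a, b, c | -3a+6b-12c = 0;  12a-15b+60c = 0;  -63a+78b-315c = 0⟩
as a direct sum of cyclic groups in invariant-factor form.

Answer: M ≅ ℤ/3 ⊕ ℤ/3 ⊕ ℤ/3

Derivation:
rank_ℚ(R)=3; free=3−3=0
SNF(R) diag = [3, 3, 3] → torsion [3, 3, 3]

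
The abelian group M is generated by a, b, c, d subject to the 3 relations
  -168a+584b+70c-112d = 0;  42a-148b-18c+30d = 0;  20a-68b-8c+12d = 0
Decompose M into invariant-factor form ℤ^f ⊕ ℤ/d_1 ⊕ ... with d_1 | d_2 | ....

rank_ℚ(R)=3; free=4−3=1
SNF(R) diag = [2, 2, 4] → torsion [2, 2, 4]

Answer: M ≅ ℤ^1 ⊕ ℤ/2 ⊕ ℤ/2 ⊕ ℤ/4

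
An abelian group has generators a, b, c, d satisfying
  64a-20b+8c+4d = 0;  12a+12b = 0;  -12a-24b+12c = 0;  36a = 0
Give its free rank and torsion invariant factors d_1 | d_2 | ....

Answer: M ≅ ℤ/4 ⊕ ℤ/12 ⊕ ℤ/12 ⊕ ℤ/36

Derivation:
rank_ℚ(R)=4; free=4−4=0
SNF(R) diag = [4, 12, 12, 36] → torsion [4, 12, 12, 36]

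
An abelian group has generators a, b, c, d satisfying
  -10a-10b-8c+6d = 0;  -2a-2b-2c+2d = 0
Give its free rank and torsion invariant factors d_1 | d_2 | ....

Answer: M ≅ ℤ^2 ⊕ ℤ/2 ⊕ ℤ/2

Derivation:
rank_ℚ(R)=2; free=4−2=2
SNF(R) diag = [2, 2] → torsion [2, 2]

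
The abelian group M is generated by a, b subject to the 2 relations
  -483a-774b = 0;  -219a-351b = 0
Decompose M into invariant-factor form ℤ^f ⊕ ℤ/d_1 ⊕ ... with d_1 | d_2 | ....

Answer: M ≅ ℤ/3 ⊕ ℤ/9

Derivation:
rank_ℚ(R)=2; free=2−2=0
SNF(R) diag = [3, 9] → torsion [3, 9]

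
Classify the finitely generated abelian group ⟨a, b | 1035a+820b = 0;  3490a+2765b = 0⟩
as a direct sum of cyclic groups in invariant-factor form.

rank_ℚ(R)=2; free=2−2=0
SNF(R) diag = [5, 5] → torsion [5, 5]

Answer: M ≅ ℤ/5 ⊕ ℤ/5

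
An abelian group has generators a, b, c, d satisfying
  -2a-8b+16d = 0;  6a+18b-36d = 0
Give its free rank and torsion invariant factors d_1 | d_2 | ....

Answer: M ≅ ℤ^2 ⊕ ℤ/2 ⊕ ℤ/6

Derivation:
rank_ℚ(R)=2; free=4−2=2
SNF(R) diag = [2, 6] → torsion [2, 6]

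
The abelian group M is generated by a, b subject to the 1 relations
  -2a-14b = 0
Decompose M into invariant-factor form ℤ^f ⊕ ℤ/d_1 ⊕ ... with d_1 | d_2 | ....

Answer: M ≅ ℤ^1 ⊕ ℤ/2

Derivation:
rank_ℚ(R)=1; free=2−1=1
SNF(R) diag = [2] → torsion [2]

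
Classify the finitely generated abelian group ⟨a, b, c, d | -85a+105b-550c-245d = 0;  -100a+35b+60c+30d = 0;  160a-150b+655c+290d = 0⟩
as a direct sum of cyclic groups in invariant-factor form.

Answer: M ≅ ℤ^1 ⊕ ℤ/5 ⊕ ℤ/5 ⊕ ℤ/15

Derivation:
rank_ℚ(R)=3; free=4−3=1
SNF(R) diag = [5, 5, 15] → torsion [5, 5, 15]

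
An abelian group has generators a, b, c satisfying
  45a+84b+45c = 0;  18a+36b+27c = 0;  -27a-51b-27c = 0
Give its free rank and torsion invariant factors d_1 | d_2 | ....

Answer: M ≅ ℤ/3 ⊕ ℤ/9 ⊕ ℤ/9

Derivation:
rank_ℚ(R)=3; free=3−3=0
SNF(R) diag = [3, 9, 9] → torsion [3, 9, 9]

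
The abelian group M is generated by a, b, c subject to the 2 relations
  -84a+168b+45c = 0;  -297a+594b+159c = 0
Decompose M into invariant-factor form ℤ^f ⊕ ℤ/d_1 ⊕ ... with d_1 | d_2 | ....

rank_ℚ(R)=2; free=3−2=1
SNF(R) diag = [3, 3] → torsion [3, 3]

Answer: M ≅ ℤ^1 ⊕ ℤ/3 ⊕ ℤ/3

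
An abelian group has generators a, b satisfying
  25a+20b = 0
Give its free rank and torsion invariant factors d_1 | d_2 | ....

Answer: M ≅ ℤ^1 ⊕ ℤ/5

Derivation:
rank_ℚ(R)=1; free=2−1=1
SNF(R) diag = [5] → torsion [5]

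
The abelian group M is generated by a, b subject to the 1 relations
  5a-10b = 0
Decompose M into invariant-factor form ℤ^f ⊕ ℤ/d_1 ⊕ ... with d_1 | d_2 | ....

Answer: M ≅ ℤ^1 ⊕ ℤ/5

Derivation:
rank_ℚ(R)=1; free=2−1=1
SNF(R) diag = [5] → torsion [5]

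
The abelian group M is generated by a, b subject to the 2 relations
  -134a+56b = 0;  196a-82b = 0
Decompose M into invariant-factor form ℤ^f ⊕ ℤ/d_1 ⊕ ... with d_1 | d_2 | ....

rank_ℚ(R)=2; free=2−2=0
SNF(R) diag = [2, 6] → torsion [2, 6]

Answer: M ≅ ℤ/2 ⊕ ℤ/6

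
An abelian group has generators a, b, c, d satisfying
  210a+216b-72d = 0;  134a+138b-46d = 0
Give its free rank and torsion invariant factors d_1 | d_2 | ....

Answer: M ≅ ℤ^2 ⊕ ℤ/2 ⊕ ℤ/6

Derivation:
rank_ℚ(R)=2; free=4−2=2
SNF(R) diag = [2, 6] → torsion [2, 6]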